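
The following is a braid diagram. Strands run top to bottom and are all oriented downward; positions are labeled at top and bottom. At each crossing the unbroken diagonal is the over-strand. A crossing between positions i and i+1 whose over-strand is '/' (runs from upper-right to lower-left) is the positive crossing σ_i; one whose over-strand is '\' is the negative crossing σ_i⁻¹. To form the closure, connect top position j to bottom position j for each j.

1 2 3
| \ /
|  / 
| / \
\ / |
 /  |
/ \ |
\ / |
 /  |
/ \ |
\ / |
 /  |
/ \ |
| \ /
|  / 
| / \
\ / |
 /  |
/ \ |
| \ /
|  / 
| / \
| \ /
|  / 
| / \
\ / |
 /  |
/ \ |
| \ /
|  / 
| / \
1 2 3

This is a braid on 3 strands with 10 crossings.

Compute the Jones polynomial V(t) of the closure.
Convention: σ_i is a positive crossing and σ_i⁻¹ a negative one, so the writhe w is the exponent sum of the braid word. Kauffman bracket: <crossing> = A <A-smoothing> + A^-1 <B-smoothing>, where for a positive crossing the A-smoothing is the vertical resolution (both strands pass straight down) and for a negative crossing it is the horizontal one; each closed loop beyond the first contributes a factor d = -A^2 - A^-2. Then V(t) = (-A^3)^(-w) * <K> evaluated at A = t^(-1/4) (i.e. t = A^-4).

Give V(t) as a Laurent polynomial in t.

Reading the diagram top to bottom ('/'-over between positions i,i+1 = s_i, '\'-over = s_i^-1): braid word = s2 s1 s1 s1 s2 s1 s2 s2 s1 s2.
Braid: s2 s1 s1 s1 s2 s1 s2 s2 s1 s2 on 3 strands, 10 crossings.
Writhe w = (#positive) - (#negative) = 10 - 0 = 10.
Computing the Kauffman bracket via state sum. There are 2^10 = 1024 states.
Each crossing splits two ways (0=vertical, 1=horizontal). The state's weight is A^(#A-smoothings - #B-smoothings) * d^(loops - 1).
Tabulate the states by total A-exponent and number of loops L (A-exp: L × count):
  A^10: L=3 ×1
  A^8: L=2 ×10
  A^6: L=1 ×25, L=3 ×20
  A^4: L=2 ×100, L=4 ×20
  A^2: L=1 ×36, L=3 ×164, L=5 ×10
  A^0: L=2 ×108, L=4 ×142, L=6 ×2
  A^-2: L=1 ×12, L=3 ×129, L=5 ×69
  A^-4: L=2 ×24, L=4 ×78, L=6 ×18
  A^-6: L=3 ×19, L=5 ×24, L=7 ×2
  A^-8: L=4 ×7, L=6 ×3
  A^-10: L=5 ×1
Each group contributes A^e * Σ count * d^(L-1):
Powers of d = -A^2 - A^-2: d^2 = A^4 + 2 + A^-4; d^3 = -A^6 - 3*A^2 - 3*A^-2 - A^-6; d^4 = A^8 + 4*A^4 + 6 + 4*A^-4 + A^-8; d^5 = -A^10 - 5*A^6 - 10*A^2 - 10*A^-2 - 5*A^-6 - A^-10; d^6 = A^12 + 6*A^8 + 15*A^4 + 20 + 15*A^-4 + 6*A^-8 + A^-12.
  A^10 * (d^2) = A^14 + 2*A^10 + A^6
  A^8 * (10*d) = -10*A^10 - 10*A^6
  A^6 * (25 + 20*d^2) = 20*A^10 + 65*A^6 + 20*A^2
  A^4 * (100*d + 20*d^3) = -20*A^10 - 160*A^6 - 160*A^2 - 20*A^-2
  A^2 * (36 + 164*d^2 + 10*d^4) = 10*A^10 + 204*A^6 + 424*A^2 + 204*A^-2 + 10*A^-6
  A^0 * (108*d + 142*d^3 + 2*d^5) = -2*A^10 - 152*A^6 - 554*A^2 - 554*A^-2 - 152*A^-6 - 2*A^-10
  A^-2 * (12 + 129*d^2 + 69*d^4) = 69*A^6 + 405*A^2 + 684*A^-2 + 405*A^-6 + 69*A^-10
  A^-4 * (24*d + 78*d^3 + 18*d^5) = -18*A^6 - 168*A^2 - 438*A^-2 - 438*A^-6 - 168*A^-10 - 18*A^-14
  A^-6 * (19*d^2 + 24*d^4 + 2*d^6) = 2*A^6 + 36*A^2 + 145*A^-2 + 222*A^-6 + 145*A^-10 + 36*A^-14 + 2*A^-18
  A^-8 * (7*d^3 + 3*d^5) = -3*A^2 - 22*A^-2 - 51*A^-6 - 51*A^-10 - 22*A^-14 - 3*A^-18
  A^-10 * (d^4) = A^-2 + 4*A^-6 + 6*A^-10 + 4*A^-14 + A^-18
Summing the groups: <K> = A^14 + A^6 - A^-10
Normalise by the writhe: (-A^3)^(-w) = (-A^3)^(-10) = A^-30, so f(A) = A^-30 * <K> = A^-16 + A^-24 - A^-40.
Substitute A = t^(-1/4), i.e. A^e → t^(-e/4): V(t) = -t^10 + t^6 + t^4

Answer: -t^10 + t^6 + t^4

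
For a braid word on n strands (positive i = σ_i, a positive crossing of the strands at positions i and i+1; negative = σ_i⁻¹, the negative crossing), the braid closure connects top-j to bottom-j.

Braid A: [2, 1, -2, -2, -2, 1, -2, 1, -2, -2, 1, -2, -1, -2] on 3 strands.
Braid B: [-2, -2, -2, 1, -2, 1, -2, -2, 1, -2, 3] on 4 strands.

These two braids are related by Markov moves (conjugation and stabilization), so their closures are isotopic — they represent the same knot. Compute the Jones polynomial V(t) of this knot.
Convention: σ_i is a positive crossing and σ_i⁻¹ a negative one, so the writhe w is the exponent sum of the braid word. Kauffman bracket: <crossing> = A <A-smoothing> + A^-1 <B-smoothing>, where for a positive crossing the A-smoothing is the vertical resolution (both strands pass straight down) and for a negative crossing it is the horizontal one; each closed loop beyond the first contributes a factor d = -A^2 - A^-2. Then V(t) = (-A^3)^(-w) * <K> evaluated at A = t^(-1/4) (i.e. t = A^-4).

-t + 3 - 4*t^-1 + 7*t^-2 - 8*t^-3 + 9*t^-4 - 9*t^-5 + 7*t^-6 - 5*t^-7 + 3*t^-8 - t^-9

Derivation:
Markov-equivalent braids have isotopic closures, hence identical knot invariants. Strip the Markov moves from each word to reach a common short braid β, then compute V(t) once on β.
Braid A: s2 s1 s2^-1 s2^-1 s2^-1 s1 s2^-1 s1 s2^-1 s2^-1 s1 s2^-1 s1^-1 s2^-1 on 3 strands reduces by inverse Markov moves (closure unchanged at each step):
  Deconjugate: the word is γ·β·γ⁻¹ with γ = s2 s1 (prefix) and γ⁻¹ = s1^-1 s2^-1 (suffix); strip both.
Reduced to β = s2^-1 s2^-1 s2^-1 s1 s2^-1 s1 s2^-1 s2^-1 s1 s2^-1 on 3 strands, 10 crossings.
Braid B: s2^-1 s2^-1 s2^-1 s1 s2^-1 s1 s2^-1 s2^-1 s1 s2^-1 s3 on 4 strands reduces by inverse Markov moves (closure unchanged at each step):
  Destabilize: the word has the form β·s3 where s3 occurs only as the final letter (β ∈ B_3); drop it and the last strand → 3 strands.
Reduced to β = s2^-1 s2^-1 s2^-1 s1 s2^-1 s1 s2^-1 s2^-1 s1 s2^-1 on 3 strands, 10 crossings.
Both give the same β = s2^-1 s2^-1 s2^-1 s1 s2^-1 s1 s2^-1 s2^-1 s1 s2^-1 on 3 strands, so one state sum suffices:
Braid: s2^-1 s2^-1 s2^-1 s1 s2^-1 s1 s2^-1 s2^-1 s1 s2^-1 on 3 strands, 10 crossings.
Writhe w = (#positive) - (#negative) = 3 - 7 = -4.
Computing the Kauffman bracket via state sum. There are 2^10 = 1024 states.
Smooth each crossing (0=||, 1=⌣⌢); contribution A^(Σ sign_k(1-2s_k)) * d^(L-1).
Tabulate the states by total A-exponent and number of loops L (A-exp: L × count):
  A^10: L=8 ×1
  A^8: L=7 ×10
  A^6: L=6 ×45
  A^4: L=5 ×119, L=7 ×1
  A^2: L=4 ×202, L=6 ×8
  A^0: L=3 ×224, L=5 ×28
  A^-2: L=2 ×156, L=4 ×53, L=6 ×1
  A^-4: L=1 ×57, L=3 ×59, L=5 ×4
  A^-6: L=2 ×38, L=4 ×7
  A^-8: L=3 ×10
  A^-10: L=4 ×1
Each group contributes A^e * Σ count * d^(L-1):
Powers of d = -A^2 - A^-2: d^2 = A^4 + 2 + A^-4; d^3 = -A^6 - 3*A^2 - 3*A^-2 - A^-6; d^4 = A^8 + 4*A^4 + 6 + 4*A^-4 + A^-8; d^5 = -A^10 - 5*A^6 - 10*A^2 - 10*A^-2 - 5*A^-6 - A^-10; d^6 = A^12 + 6*A^8 + 15*A^4 + 20 + 15*A^-4 + 6*A^-8 + A^-12; d^7 = -A^14 - 7*A^10 - 21*A^6 - 35*A^2 - 35*A^-2 - 21*A^-6 - 7*A^-10 - A^-14.
  A^10 * (d^7) = -A^24 - 7*A^20 - 21*A^16 - 35*A^12 - 35*A^8 - 21*A^4 - 7 - A^-4
  A^8 * (10*d^6) = 10*A^20 + 60*A^16 + 150*A^12 + 200*A^8 + 150*A^4 + 60 + 10*A^-4
  A^6 * (45*d^5) = -45*A^16 - 225*A^12 - 450*A^8 - 450*A^4 - 225 - 45*A^-4
  A^4 * (119*d^4 + d^6) = A^16 + 125*A^12 + 491*A^8 + 734*A^4 + 491 + 125*A^-4 + A^-8
  A^2 * (202*d^3 + 8*d^5) = -8*A^12 - 242*A^8 - 686*A^4 - 686 - 242*A^-4 - 8*A^-8
  A^0 * (224*d^2 + 28*d^4) = 28*A^8 + 336*A^4 + 616 + 336*A^-4 + 28*A^-8
  A^-2 * (156*d + 53*d^3 + d^5) = -A^8 - 58*A^4 - 325 - 325*A^-4 - 58*A^-8 - A^-12
  A^-4 * (57 + 59*d^2 + 4*d^4) = 4*A^4 + 75 + 199*A^-4 + 75*A^-8 + 4*A^-12
  A^-6 * (38*d + 7*d^3) = -7 - 59*A^-4 - 59*A^-8 - 7*A^-12
  A^-8 * (10*d^2) = 10*A^-4 + 20*A^-8 + 10*A^-12
  A^-10 * (d^3) = -A^-4 - 3*A^-8 - 3*A^-12 - A^-16
Summing the groups: <K> = -A^24 + 3*A^20 - 5*A^16 + 7*A^12 - 9*A^8 + 9*A^4 - 8 + 7*A^-4 - 4*A^-8 + 3*A^-12 - A^-16
Normalise by the writhe: (-A^3)^(-w) = (-A^3)^(4) = A^12, so f(A) = A^12 * <K> = -A^36 + 3*A^32 - 5*A^28 + 7*A^24 - 9*A^20 + 9*A^16 - 8*A^12 + 7*A^8 - 4*A^4 + 3 - A^-4.
Substitute A = t^(-1/4), i.e. A^e → t^(-e/4): V(t) = -t + 3 - 4*t^-1 + 7*t^-2 - 8*t^-3 + 9*t^-4 - 9*t^-5 + 7*t^-6 - 5*t^-7 + 3*t^-8 - t^-9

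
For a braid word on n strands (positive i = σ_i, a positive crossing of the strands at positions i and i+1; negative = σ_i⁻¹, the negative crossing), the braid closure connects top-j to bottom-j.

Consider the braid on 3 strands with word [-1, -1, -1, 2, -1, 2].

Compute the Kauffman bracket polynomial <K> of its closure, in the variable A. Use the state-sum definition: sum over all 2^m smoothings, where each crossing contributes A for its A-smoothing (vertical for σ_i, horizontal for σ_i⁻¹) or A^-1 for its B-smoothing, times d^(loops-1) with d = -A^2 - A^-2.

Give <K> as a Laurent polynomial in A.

A^14 - 2*A^10 + 2*A^6 - 2*A^2 + 2*A^-2 - A^-6 + A^-10

Derivation:
Braid: s1^-1 s1^-1 s1^-1 s2 s1^-1 s2 on 3 strands, 6 crossings.
Writhe w = (#positive) - (#negative) = 2 - 4 = -2.
Enumerate smoothing states for the bracket polynomial. There are 2^6 = 64 states.
For each crossing: s=0 is the vertical smoothing, s=1 horizontal. Crossing k contributes A^(sign_k * (1 - 2*s_k)); loop factor d = -A^2 - A^-2.
Tabulate the states by total A-exponent and number of loops L (A-exp: L × count):
  A^6: L=5 ×1
  A^4: L=4 ×6
  A^2: L=3 ×15
  A^0: L=2 ×19, L=4 ×1
  A^-2: L=1 ×11, L=3 ×4
  A^-4: L=2 ×6
  A^-6: L=3 ×1
Each group contributes A^e * Σ count * d^(L-1):
Powers of d = -A^2 - A^-2: d^2 = A^4 + 2 + A^-4; d^3 = -A^6 - 3*A^2 - 3*A^-2 - A^-6; d^4 = A^8 + 4*A^4 + 6 + 4*A^-4 + A^-8.
  A^6 * (d^4) = A^14 + 4*A^10 + 6*A^6 + 4*A^2 + A^-2
  A^4 * (6*d^3) = -6*A^10 - 18*A^6 - 18*A^2 - 6*A^-2
  A^2 * (15*d^2) = 15*A^6 + 30*A^2 + 15*A^-2
  A^0 * (19*d + d^3) = -A^6 - 22*A^2 - 22*A^-2 - A^-6
  A^-2 * (11 + 4*d^2) = 4*A^2 + 19*A^-2 + 4*A^-6
  A^-4 * (6*d) = -6*A^-2 - 6*A^-6
  A^-6 * (d^2) = A^-2 + 2*A^-6 + A^-10
Summing the groups: <K> = A^14 - 2*A^10 + 2*A^6 - 2*A^2 + 2*A^-2 - A^-6 + A^-10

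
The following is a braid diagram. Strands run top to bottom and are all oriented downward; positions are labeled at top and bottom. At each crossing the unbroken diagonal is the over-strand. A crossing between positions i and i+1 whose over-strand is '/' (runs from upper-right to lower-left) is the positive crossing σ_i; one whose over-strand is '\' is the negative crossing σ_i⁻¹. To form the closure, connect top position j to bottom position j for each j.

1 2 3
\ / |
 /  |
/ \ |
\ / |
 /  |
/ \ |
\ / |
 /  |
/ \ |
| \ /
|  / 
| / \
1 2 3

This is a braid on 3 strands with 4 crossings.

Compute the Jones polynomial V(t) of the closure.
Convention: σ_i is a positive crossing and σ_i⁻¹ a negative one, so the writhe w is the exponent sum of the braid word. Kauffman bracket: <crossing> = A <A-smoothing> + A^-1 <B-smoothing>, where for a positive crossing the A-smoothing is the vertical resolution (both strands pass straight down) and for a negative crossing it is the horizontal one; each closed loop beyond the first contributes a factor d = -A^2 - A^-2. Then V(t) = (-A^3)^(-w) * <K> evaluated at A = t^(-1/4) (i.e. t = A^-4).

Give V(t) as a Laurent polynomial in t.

-t^4 + t^3 + t

Derivation:
Reading the diagram top to bottom ('/'-over between positions i,i+1 = s_i, '\'-over = s_i^-1): braid word = s1 s1 s1 s2.
The presented braid s1 s1 s1 s2 on 3 strands reduces by inverse Markov moves (closure unchanged at each step):
  Destabilize: the word has the form β·s2 where s2 occurs only as the final letter (β ∈ B_2); drop it and the last strand → 2 strands.
Reduced to β = s1 s1 s1 on 2 strands, 3 crossings.
Compute on β:
Braid: s1 s1 s1 on 2 strands, 3 crossings.
Writhe w = (#positive) - (#negative) = 3 - 0 = 3.
Computing the Kauffman bracket via state sum. There are 2^3 = 8 states.
For each crossing: s=0 is the vertical smoothing, s=1 horizontal. Crossing k contributes A^(sign_k * (1 - 2*s_k)); loop factor d = -A^2 - A^-2.
  state 000: A-exp=+3, loops=2, term = A^3 * d^1
  state 001: A-exp=+1, loops=1, term = A^1 * d^0
  state 010: A-exp=+1, loops=1, term = A^1 * d^0
  state 011: A-exp=-1, loops=2, term = A^-1 * d^1
  state 100: A-exp=+1, loops=1, term = A^1 * d^0
  state 101: A-exp=-1, loops=2, term = A^-1 * d^1
  state 110: A-exp=-1, loops=2, term = A^-1 * d^1
  state 111: A-exp=-3, loops=3, term = A^-3 * d^2
Collect the terms by A-exponent (count of states per loop number):
Powers of d = -A^2 - A^-2: d^2 = A^4 + 2 + A^-4.
  A^3 * (d) = -A^5 - A
  A^1 * (3) = 3*A
  A^-1 * (3*d) = -3*A - 3*A^-3
  A^-3 * (d^2) = A + 2*A^-3 + A^-7
Summing the groups: <K> = -A^5 - A^-3 + A^-7
Normalise by the writhe: (-A^3)^(-w) = (-A^3)^(-3) = -A^-9, so f(A) = -A^-9 * <K> = A^-4 + A^-12 - A^-16.
Substitute A = t^(-1/4), i.e. A^e → t^(-e/4): V(t) = -t^4 + t^3 + t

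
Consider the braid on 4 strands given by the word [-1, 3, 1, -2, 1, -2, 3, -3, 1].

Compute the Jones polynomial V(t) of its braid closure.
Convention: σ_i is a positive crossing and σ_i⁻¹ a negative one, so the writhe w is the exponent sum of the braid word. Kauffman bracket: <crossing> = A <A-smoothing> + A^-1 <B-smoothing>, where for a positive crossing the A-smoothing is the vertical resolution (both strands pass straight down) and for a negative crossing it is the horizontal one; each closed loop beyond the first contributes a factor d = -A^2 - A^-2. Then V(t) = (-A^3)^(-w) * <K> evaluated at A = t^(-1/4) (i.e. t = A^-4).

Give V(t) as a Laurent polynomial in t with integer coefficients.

The presented braid s1^-1 s3 s1 s2^-1 s1 s2^-1 s3 s3^-1 s1 on 4 strands reduces by inverse Markov moves (closure unchanged at each step):
  Deconjugate: the word is γ·β·γ⁻¹ with γ = s1^-1 s3 (prefix) and γ⁻¹ = s3^-1 s1 (suffix); strip both.
  Destabilize: the word has the form β·s3 where s3 occurs only as the final letter (β ∈ B_3); drop it and the last strand → 3 strands.
Reduced to β = s1 s2^-1 s1 s2^-1 on 3 strands, 4 crossings.
Compute on β:
Braid: s1 s2^-1 s1 s2^-1 on 3 strands, 4 crossings.
Writhe w = (#positive) - (#negative) = 2 - 2 = 0.
Enumerate smoothing states for the bracket polynomial. There are 2^4 = 16 states.
For each crossing: s=0 is the vertical smoothing, s=1 horizontal. Crossing k contributes A^(sign_k * (1 - 2*s_k)); loop factor d = -A^2 - A^-2.
  state 0000: A-exp=+0, loops=3, term = A^0 * d^2
  state 0001: A-exp=+2, loops=2, term = A^2 * d^1
  state 0010: A-exp=-2, loops=2, term = A^-2 * d^1
  state 0011: A-exp=+0, loops=1, term = A^0 * d^0
  state 0100: A-exp=+2, loops=2, term = A^2 * d^1
  state 0101: A-exp=+4, loops=3, term = A^4 * d^2
  state 0110: A-exp=+0, loops=1, term = A^0 * d^0
  state 0111: A-exp=+2, loops=2, term = A^2 * d^1
  state 1000: A-exp=-2, loops=2, term = A^-2 * d^1
  state 1001: A-exp=+0, loops=1, term = A^0 * d^0
  state 1010: A-exp=-4, loops=3, term = A^-4 * d^2
  state 1011: A-exp=-2, loops=2, term = A^-2 * d^1
  state 1100: A-exp=+0, loops=1, term = A^0 * d^0
  state 1101: A-exp=+2, loops=2, term = A^2 * d^1
  state 1110: A-exp=-2, loops=2, term = A^-2 * d^1
  state 1111: A-exp=+0, loops=1, term = A^0 * d^0
Collect the terms by A-exponent (count of states per loop number):
Powers of d = -A^2 - A^-2: d^2 = A^4 + 2 + A^-4.
  A^4 * (d^2) = A^8 + 2*A^4 + 1
  A^2 * (4*d) = -4*A^4 - 4
  A^0 * (5 + d^2) = A^4 + 7 + A^-4
  A^-2 * (4*d) = -4 - 4*A^-4
  A^-4 * (d^2) = 1 + 2*A^-4 + A^-8
Summing the groups: <K> = A^8 - A^4 + 1 - A^-4 + A^-8
Normalise by the writhe: (-A^3)^(-w) = (-A^3)^(0) = 1, so f(A) = 1 * <K> = A^8 - A^4 + 1 - A^-4 + A^-8.
Substitute A = t^(-1/4), i.e. A^e → t^(-e/4): V(t) = t^2 - t + 1 - t^-1 + t^-2

Answer: t^2 - t + 1 - t^-1 + t^-2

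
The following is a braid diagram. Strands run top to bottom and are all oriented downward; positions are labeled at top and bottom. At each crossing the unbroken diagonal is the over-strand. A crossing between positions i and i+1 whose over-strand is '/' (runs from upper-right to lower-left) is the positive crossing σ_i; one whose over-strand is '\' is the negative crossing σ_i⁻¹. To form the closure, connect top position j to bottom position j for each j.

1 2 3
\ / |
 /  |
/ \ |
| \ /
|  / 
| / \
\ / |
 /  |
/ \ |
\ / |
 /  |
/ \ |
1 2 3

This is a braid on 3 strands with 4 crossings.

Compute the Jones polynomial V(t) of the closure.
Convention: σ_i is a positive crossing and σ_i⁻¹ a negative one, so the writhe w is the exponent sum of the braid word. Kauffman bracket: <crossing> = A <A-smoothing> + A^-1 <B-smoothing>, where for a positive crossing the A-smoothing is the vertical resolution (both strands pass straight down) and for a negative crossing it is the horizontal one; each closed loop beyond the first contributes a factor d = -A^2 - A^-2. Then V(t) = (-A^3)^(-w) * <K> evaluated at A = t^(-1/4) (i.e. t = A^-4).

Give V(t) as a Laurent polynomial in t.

Reading the diagram top to bottom ('/'-over between positions i,i+1 = s_i, '\'-over = s_i^-1): braid word = s1 s2 s1 s1.
Braid: s1 s2 s1 s1 on 3 strands, 4 crossings.
Writhe w = (#positive) - (#negative) = 4 - 0 = 4.
State-sum expansion of <K>. There are 2^4 = 16 states.
Smooth each crossing (0=||, 1=⌣⌢); contribution A^(Σ sign_k(1-2s_k)) * d^(L-1).
  state 0000: A-exp=+4, loops=3, term = A^4 * d^2
  state 0001: A-exp=+2, loops=2, term = A^2 * d^1
  state 0010: A-exp=+2, loops=2, term = A^2 * d^1
  state 0011: A-exp=+0, loops=3, term = A^0 * d^2
  state 0100: A-exp=+2, loops=2, term = A^2 * d^1
  state 0101: A-exp=+0, loops=1, term = A^0 * d^0
  state 0110: A-exp=+0, loops=1, term = A^0 * d^0
  state 0111: A-exp=-2, loops=2, term = A^-2 * d^1
  state 1000: A-exp=+2, loops=2, term = A^2 * d^1
  state 1001: A-exp=+0, loops=3, term = A^0 * d^2
  state 1010: A-exp=+0, loops=3, term = A^0 * d^2
  state 1011: A-exp=-2, loops=4, term = A^-2 * d^3
  state 1100: A-exp=+0, loops=1, term = A^0 * d^0
  state 1101: A-exp=-2, loops=2, term = A^-2 * d^1
  state 1110: A-exp=-2, loops=2, term = A^-2 * d^1
  state 1111: A-exp=-4, loops=3, term = A^-4 * d^2
Collect the terms by A-exponent (count of states per loop number):
Powers of d = -A^2 - A^-2: d^2 = A^4 + 2 + A^-4; d^3 = -A^6 - 3*A^2 - 3*A^-2 - A^-6.
  A^4 * (d^2) = A^8 + 2*A^4 + 1
  A^2 * (4*d) = -4*A^4 - 4
  A^0 * (3 + 3*d^2) = 3*A^4 + 9 + 3*A^-4
  A^-2 * (3*d + d^3) = -A^4 - 6 - 6*A^-4 - A^-8
  A^-4 * (d^2) = 1 + 2*A^-4 + A^-8
Summing the groups: <K> = A^8 + 1 - A^-4
Normalise by the writhe: (-A^3)^(-w) = (-A^3)^(-4) = A^-12, so f(A) = A^-12 * <K> = A^-4 + A^-12 - A^-16.
Substitute A = t^(-1/4), i.e. A^e → t^(-e/4): V(t) = -t^4 + t^3 + t

Answer: -t^4 + t^3 + t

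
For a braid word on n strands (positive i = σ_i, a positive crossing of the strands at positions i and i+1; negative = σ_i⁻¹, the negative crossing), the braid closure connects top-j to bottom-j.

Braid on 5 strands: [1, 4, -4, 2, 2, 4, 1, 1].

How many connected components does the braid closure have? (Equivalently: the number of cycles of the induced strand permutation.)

Track the strand permutation on 5 strands, starting from identity.
  step 1: s1 swaps positions 1,2 -> [2 1 3 4 5]
  step 2: s4 swaps positions 4,5 -> [2 1 3 5 4]
  step 3: s4^-1 swaps positions 4,5 -> [2 1 3 4 5]
  step 4: s2 swaps positions 2,3 -> [2 3 1 4 5]
  step 5: s2 swaps positions 2,3 -> [2 1 3 4 5]
  step 6: s4 swaps positions 4,5 -> [2 1 3 5 4]
  step 7: s1 swaps positions 1,2 -> [1 2 3 5 4]
  step 8: s1 swaps positions 1,2 -> [2 1 3 5 4]
Final permutation (position -> original strand): [2 1 3 5 4]
Closure components = cycle count of this permutation = 3.

Answer: 3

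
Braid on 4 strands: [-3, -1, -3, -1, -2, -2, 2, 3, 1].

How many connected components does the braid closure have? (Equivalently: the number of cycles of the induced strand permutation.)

Track the strand permutation on 4 strands, starting from identity.
  step 1: s3^-1 swaps positions 3,4 -> [1 2 4 3]
  step 2: s1^-1 swaps positions 1,2 -> [2 1 4 3]
  step 3: s3^-1 swaps positions 3,4 -> [2 1 3 4]
  step 4: s1^-1 swaps positions 1,2 -> [1 2 3 4]
  step 5: s2^-1 swaps positions 2,3 -> [1 3 2 4]
  step 6: s2^-1 swaps positions 2,3 -> [1 2 3 4]
  step 7: s2 swaps positions 2,3 -> [1 3 2 4]
  step 8: s3 swaps positions 3,4 -> [1 3 4 2]
  step 9: s1 swaps positions 1,2 -> [3 1 4 2]
Final permutation (position -> original strand): [3 1 4 2]
Closure components = cycle count of this permutation = 1.

Answer: 1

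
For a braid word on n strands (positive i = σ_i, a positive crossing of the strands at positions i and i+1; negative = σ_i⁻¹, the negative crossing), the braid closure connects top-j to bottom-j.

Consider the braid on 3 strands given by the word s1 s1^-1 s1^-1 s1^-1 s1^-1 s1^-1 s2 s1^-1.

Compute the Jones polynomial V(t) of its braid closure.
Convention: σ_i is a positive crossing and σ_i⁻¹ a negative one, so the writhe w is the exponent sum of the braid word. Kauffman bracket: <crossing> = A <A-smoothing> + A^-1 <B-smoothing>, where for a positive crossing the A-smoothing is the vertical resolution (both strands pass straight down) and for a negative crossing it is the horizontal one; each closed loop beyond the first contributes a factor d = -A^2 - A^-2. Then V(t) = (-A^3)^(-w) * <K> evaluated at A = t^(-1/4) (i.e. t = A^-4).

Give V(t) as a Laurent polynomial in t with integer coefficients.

The presented braid s1 s1^-1 s1^-1 s1^-1 s1^-1 s1^-1 s2 s1^-1 on 3 strands reduces by inverse Markov moves (closure unchanged at each step):
  Deconjugate: the word is γ·β·γ⁻¹ with γ = s1 (prefix) and γ⁻¹ = s1^-1 (suffix); strip both.
  Destabilize: the word has the form β·s2 where s2 occurs only as the final letter (β ∈ B_2); drop it and the last strand → 2 strands.
Reduced to β = s1^-1 s1^-1 s1^-1 s1^-1 s1^-1 on 2 strands, 5 crossings.
Compute on β:
Braid: s1^-1 s1^-1 s1^-1 s1^-1 s1^-1 on 2 strands, 5 crossings.
Writhe w = (#positive) - (#negative) = 0 - 5 = -5.
Computing the Kauffman bracket via state sum. There are 2^5 = 32 states.
Smooth each crossing (0=||, 1=⌣⌢); contribution A^(Σ sign_k(1-2s_k)) * d^(L-1).
  state 00000: A-exp=-5, loops=2, term = A^-5 * d^1
  state 00001: A-exp=-3, loops=1, term = A^-3 * d^0
  state 00010: A-exp=-3, loops=1, term = A^-3 * d^0
  state 00011: A-exp=-1, loops=2, term = A^-1 * d^1
  state 00100: A-exp=-3, loops=1, term = A^-3 * d^0
  state 00101: A-exp=-1, loops=2, term = A^-1 * d^1
  state 00110: A-exp=-1, loops=2, term = A^-1 * d^1
  state 00111: A-exp=+1, loops=3, term = A^1 * d^2
  state 01000: A-exp=-3, loops=1, term = A^-3 * d^0
  state 01001: A-exp=-1, loops=2, term = A^-1 * d^1
  state 01010: A-exp=-1, loops=2, term = A^-1 * d^1
  state 01011: A-exp=+1, loops=3, term = A^1 * d^2
  state 01100: A-exp=-1, loops=2, term = A^-1 * d^1
  state 01101: A-exp=+1, loops=3, term = A^1 * d^2
  state 01110: A-exp=+1, loops=3, term = A^1 * d^2
  state 01111: A-exp=+3, loops=4, term = A^3 * d^3
  state 10000: A-exp=-3, loops=1, term = A^-3 * d^0
  state 10001: A-exp=-1, loops=2, term = A^-1 * d^1
  state 10010: A-exp=-1, loops=2, term = A^-1 * d^1
  state 10011: A-exp=+1, loops=3, term = A^1 * d^2
  state 10100: A-exp=-1, loops=2, term = A^-1 * d^1
  state 10101: A-exp=+1, loops=3, term = A^1 * d^2
  state 10110: A-exp=+1, loops=3, term = A^1 * d^2
  state 10111: A-exp=+3, loops=4, term = A^3 * d^3
  state 11000: A-exp=-1, loops=2, term = A^-1 * d^1
  state 11001: A-exp=+1, loops=3, term = A^1 * d^2
  state 11010: A-exp=+1, loops=3, term = A^1 * d^2
  state 11011: A-exp=+3, loops=4, term = A^3 * d^3
  state 11100: A-exp=+1, loops=3, term = A^1 * d^2
  state 11101: A-exp=+3, loops=4, term = A^3 * d^3
  state 11110: A-exp=+3, loops=4, term = A^3 * d^3
  state 11111: A-exp=+5, loops=5, term = A^5 * d^4
Collect the terms by A-exponent (count of states per loop number):
Powers of d = -A^2 - A^-2: d^2 = A^4 + 2 + A^-4; d^3 = -A^6 - 3*A^2 - 3*A^-2 - A^-6; d^4 = A^8 + 4*A^4 + 6 + 4*A^-4 + A^-8.
  A^5 * (d^4) = A^13 + 4*A^9 + 6*A^5 + 4*A + A^-3
  A^3 * (5*d^3) = -5*A^9 - 15*A^5 - 15*A - 5*A^-3
  A^1 * (10*d^2) = 10*A^5 + 20*A + 10*A^-3
  A^-1 * (10*d) = -10*A - 10*A^-3
  A^-3 * (5) = 5*A^-3
  A^-5 * (d) = -A^-3 - A^-7
Summing the groups: <K> = A^13 - A^9 + A^5 - A - A^-7
Normalise by the writhe: (-A^3)^(-w) = (-A^3)^(5) = -A^15, so f(A) = -A^15 * <K> = -A^28 + A^24 - A^20 + A^16 + A^8.
Substitute A = t^(-1/4), i.e. A^e → t^(-e/4): V(t) = t^-2 + t^-4 - t^-5 + t^-6 - t^-7

Answer: t^-2 + t^-4 - t^-5 + t^-6 - t^-7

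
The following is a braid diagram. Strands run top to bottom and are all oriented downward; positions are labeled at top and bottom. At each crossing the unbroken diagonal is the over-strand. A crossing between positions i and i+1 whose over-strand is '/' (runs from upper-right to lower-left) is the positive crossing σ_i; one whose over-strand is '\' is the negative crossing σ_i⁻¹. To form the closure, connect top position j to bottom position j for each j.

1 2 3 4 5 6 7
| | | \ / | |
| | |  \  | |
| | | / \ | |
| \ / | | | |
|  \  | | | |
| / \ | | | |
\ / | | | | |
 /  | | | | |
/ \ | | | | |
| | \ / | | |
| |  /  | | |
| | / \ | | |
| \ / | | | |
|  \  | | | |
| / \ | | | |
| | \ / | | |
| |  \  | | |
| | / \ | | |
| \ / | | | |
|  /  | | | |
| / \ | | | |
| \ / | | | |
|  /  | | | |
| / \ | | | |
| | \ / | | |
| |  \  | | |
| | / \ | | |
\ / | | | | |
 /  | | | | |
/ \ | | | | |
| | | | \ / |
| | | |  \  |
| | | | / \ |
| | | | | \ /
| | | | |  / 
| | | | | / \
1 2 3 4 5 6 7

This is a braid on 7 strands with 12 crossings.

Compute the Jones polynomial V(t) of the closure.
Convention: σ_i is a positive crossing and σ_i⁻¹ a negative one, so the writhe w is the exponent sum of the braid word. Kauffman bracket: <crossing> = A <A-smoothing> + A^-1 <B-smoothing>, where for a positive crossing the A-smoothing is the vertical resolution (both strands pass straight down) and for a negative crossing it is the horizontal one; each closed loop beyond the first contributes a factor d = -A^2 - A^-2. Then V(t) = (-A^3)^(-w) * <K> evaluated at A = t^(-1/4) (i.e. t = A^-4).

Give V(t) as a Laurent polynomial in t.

t^3 - t^2 + t - 1 + t^-1 - t^-2 + t^-3

Derivation:
Reading the diagram top to bottom ('/'-over between positions i,i+1 = s_i, '\'-over = s_i^-1): braid word = s4^-1 s2^-1 s1 s3 s2^-1 s3^-1 s2 s2 s3^-1 s1 s5^-1 s6.
The presented braid s4^-1 s2^-1 s1 s3 s2^-1 s3^-1 s2 s2 s3^-1 s1 s5^-1 s6 on 7 strands reduces by inverse Markov moves (closure unchanged at each step):
  Destabilize: the word has the form β·s6 where s6 occurs only as the final letter (β ∈ B_6); drop it and the last strand → 6 strands.
  Destabilize: the word has the form β·s5^-1 where s5^-1 occurs only as the final letter (β ∈ B_5); drop it and the last strand → 5 strands.
Reduced to β = s4^-1 s2^-1 s1 s3 s2^-1 s3^-1 s2 s2 s3^-1 s1 on 5 strands, 10 crossings.
Compute on β:
Braid: s4^-1 s2^-1 s1 s3 s2^-1 s3^-1 s2 s2 s3^-1 s1 on 5 strands, 10 crossings.
Writhe w = (#positive) - (#negative) = 5 - 5 = 0.
State-sum expansion of <K>. There are 2^10 = 1024 states.
For each crossing: s=0 is the vertical smoothing, s=1 horizontal. Crossing k contributes A^(sign_k * (1 - 2*s_k)); loop factor d = -A^2 - A^-2.
Tabulate the states by total A-exponent and number of loops L (A-exp: L × count):
  A^10: L=4 ×1
  A^8: L=3 ×9, L=5 ×1
  A^6: L=2 ×27, L=4 ×18
  A^4: L=1 ×28, L=3 ×78, L=5 ×14
  A^2: L=2 ×116, L=4 ×88, L=6 ×6
  A^0: L=1 ×27, L=3 ×178, L=5 ×46, L=7 ×1
  A^-2: L=2 ×78, L=4 ×123, L=6 ×9
  A^-4: L=1 ×6, L=3 ×78, L=5 ×36
  A^-6: L=2 ×11, L=4 ×31, L=6 ×3
  A^-8: L=3 ×6, L=5 ×4
  A^-10: L=4 ×1
Each group contributes A^e * Σ count * d^(L-1):
Powers of d = -A^2 - A^-2: d^2 = A^4 + 2 + A^-4; d^3 = -A^6 - 3*A^2 - 3*A^-2 - A^-6; d^4 = A^8 + 4*A^4 + 6 + 4*A^-4 + A^-8; d^5 = -A^10 - 5*A^6 - 10*A^2 - 10*A^-2 - 5*A^-6 - A^-10; d^6 = A^12 + 6*A^8 + 15*A^4 + 20 + 15*A^-4 + 6*A^-8 + A^-12.
  A^10 * (d^3) = -A^16 - 3*A^12 - 3*A^8 - A^4
  A^8 * (9*d^2 + d^4) = A^16 + 13*A^12 + 24*A^8 + 13*A^4 + 1
  A^6 * (27*d + 18*d^3) = -18*A^12 - 81*A^8 - 81*A^4 - 18
  A^4 * (28 + 78*d^2 + 14*d^4) = 14*A^12 + 134*A^8 + 268*A^4 + 134 + 14*A^-4
  A^2 * (116*d + 88*d^3 + 6*d^5) = -6*A^12 - 118*A^8 - 440*A^4 - 440 - 118*A^-4 - 6*A^-8
  A^0 * (27 + 178*d^2 + 46*d^4 + d^6) = A^12 + 52*A^8 + 377*A^4 + 679 + 377*A^-4 + 52*A^-8 + A^-12
  A^-2 * (78*d + 123*d^3 + 9*d^5) = -9*A^8 - 168*A^4 - 537 - 537*A^-4 - 168*A^-8 - 9*A^-12
  A^-4 * (6 + 78*d^2 + 36*d^4) = 36*A^4 + 222 + 378*A^-4 + 222*A^-8 + 36*A^-12
  A^-6 * (11*d + 31*d^3 + 3*d^5) = -3*A^4 - 46 - 134*A^-4 - 134*A^-8 - 46*A^-12 - 3*A^-16
  A^-8 * (6*d^2 + 4*d^4) = 4 + 22*A^-4 + 36*A^-8 + 22*A^-12 + 4*A^-16
  A^-10 * (d^3) = -A^-4 - 3*A^-8 - 3*A^-12 - A^-16
Summing the groups: <K> = A^12 - A^8 + A^4 - 1 + A^-4 - A^-8 + A^-12
Normalise by the writhe: (-A^3)^(-w) = (-A^3)^(0) = 1, so f(A) = 1 * <K> = A^12 - A^8 + A^4 - 1 + A^-4 - A^-8 + A^-12.
Substitute A = t^(-1/4), i.e. A^e → t^(-e/4): V(t) = t^3 - t^2 + t - 1 + t^-1 - t^-2 + t^-3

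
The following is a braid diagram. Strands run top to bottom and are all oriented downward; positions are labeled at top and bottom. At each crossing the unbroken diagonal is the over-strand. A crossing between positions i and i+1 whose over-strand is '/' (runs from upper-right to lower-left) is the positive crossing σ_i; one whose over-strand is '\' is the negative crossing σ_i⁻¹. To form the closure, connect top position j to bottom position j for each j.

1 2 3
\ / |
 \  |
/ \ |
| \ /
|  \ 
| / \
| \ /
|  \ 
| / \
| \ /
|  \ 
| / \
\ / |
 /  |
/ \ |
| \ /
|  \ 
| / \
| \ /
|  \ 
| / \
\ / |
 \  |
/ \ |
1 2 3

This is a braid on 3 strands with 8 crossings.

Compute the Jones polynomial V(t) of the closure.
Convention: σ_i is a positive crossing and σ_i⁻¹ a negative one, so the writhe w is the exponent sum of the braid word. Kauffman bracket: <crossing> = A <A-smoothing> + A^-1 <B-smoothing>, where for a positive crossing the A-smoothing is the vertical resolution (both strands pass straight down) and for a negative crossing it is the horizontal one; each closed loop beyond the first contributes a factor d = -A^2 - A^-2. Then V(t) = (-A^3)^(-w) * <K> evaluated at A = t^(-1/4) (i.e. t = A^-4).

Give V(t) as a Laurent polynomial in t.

Reading the diagram top to bottom ('/'-over between positions i,i+1 = s_i, '\'-over = s_i^-1): braid word = s1^-1 s2^-1 s2^-1 s2^-1 s1 s2^-1 s2^-1 s1^-1.
Braid: s1^-1 s2^-1 s2^-1 s2^-1 s1 s2^-1 s2^-1 s1^-1 on 3 strands, 8 crossings.
Writhe w = (#positive) - (#negative) = 1 - 7 = -6.
Computing the Kauffman bracket via state sum. There are 2^8 = 256 states.
Each crossing splits two ways (0=vertical, 1=horizontal). The state's weight is A^(#A-smoothings - #B-smoothings) * d^(loops - 1).
Tabulate the states by total A-exponent and number of loops L (A-exp: L × count):
  A^8: L=6 ×1
  A^6: L=5 ×8
  A^4: L=4 ×27, L=6 ×1
  A^2: L=3 ×49, L=5 ×7
  A^0: L=2 ×49, L=4 ×21
  A^-2: L=1 ×22, L=3 ×34
  A^-4: L=2 ×27, L=4 ×1
  A^-6: L=1 ×5, L=3 ×3
  A^-8: L=2 ×1
Each group contributes A^e * Σ count * d^(L-1):
Powers of d = -A^2 - A^-2: d^2 = A^4 + 2 + A^-4; d^3 = -A^6 - 3*A^2 - 3*A^-2 - A^-6; d^4 = A^8 + 4*A^4 + 6 + 4*A^-4 + A^-8; d^5 = -A^10 - 5*A^6 - 10*A^2 - 10*A^-2 - 5*A^-6 - A^-10.
  A^8 * (d^5) = -A^18 - 5*A^14 - 10*A^10 - 10*A^6 - 5*A^2 - A^-2
  A^6 * (8*d^4) = 8*A^14 + 32*A^10 + 48*A^6 + 32*A^2 + 8*A^-2
  A^4 * (27*d^3 + d^5) = -A^14 - 32*A^10 - 91*A^6 - 91*A^2 - 32*A^-2 - A^-6
  A^2 * (49*d^2 + 7*d^4) = 7*A^10 + 77*A^6 + 140*A^2 + 77*A^-2 + 7*A^-6
  A^0 * (49*d + 21*d^3) = -21*A^6 - 112*A^2 - 112*A^-2 - 21*A^-6
  A^-2 * (22 + 34*d^2) = 34*A^2 + 90*A^-2 + 34*A^-6
  A^-4 * (27*d + d^3) = -A^2 - 30*A^-2 - 30*A^-6 - A^-10
  A^-6 * (5 + 3*d^2) = 3*A^-2 + 11*A^-6 + 3*A^-10
  A^-8 * (d) = -A^-6 - A^-10
Summing the groups: <K> = -A^18 + 2*A^14 - 3*A^10 + 3*A^6 - 3*A^2 + 3*A^-2 - A^-6 + A^-10
Normalise by the writhe: (-A^3)^(-w) = (-A^3)^(6) = A^18, so f(A) = A^18 * <K> = -A^36 + 2*A^32 - 3*A^28 + 3*A^24 - 3*A^20 + 3*A^16 - A^12 + A^8.
Substitute A = t^(-1/4), i.e. A^e → t^(-e/4): V(t) = t^-2 - t^-3 + 3*t^-4 - 3*t^-5 + 3*t^-6 - 3*t^-7 + 2*t^-8 - t^-9

Answer: t^-2 - t^-3 + 3*t^-4 - 3*t^-5 + 3*t^-6 - 3*t^-7 + 2*t^-8 - t^-9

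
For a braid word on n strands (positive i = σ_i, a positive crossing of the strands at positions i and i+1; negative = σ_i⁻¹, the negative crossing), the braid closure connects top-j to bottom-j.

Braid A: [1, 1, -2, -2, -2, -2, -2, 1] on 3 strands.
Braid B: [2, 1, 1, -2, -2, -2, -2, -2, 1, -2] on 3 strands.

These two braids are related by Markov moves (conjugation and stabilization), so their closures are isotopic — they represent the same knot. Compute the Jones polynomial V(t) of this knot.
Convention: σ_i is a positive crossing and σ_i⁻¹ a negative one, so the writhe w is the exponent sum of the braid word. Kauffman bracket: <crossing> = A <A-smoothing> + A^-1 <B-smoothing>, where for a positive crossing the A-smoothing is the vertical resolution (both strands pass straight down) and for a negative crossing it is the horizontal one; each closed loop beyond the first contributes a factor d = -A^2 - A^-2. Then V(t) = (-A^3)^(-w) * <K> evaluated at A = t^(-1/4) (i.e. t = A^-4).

-t^2 + t - 1 + 3*t^-1 - 2*t^-2 + 3*t^-3 - 2*t^-4 + t^-5 - t^-6

Derivation:
Markov-equivalent braids have isotopic closures, hence identical knot invariants. Strip the Markov moves from each word to reach a common short braid β, then compute V(t) once on β.
Braid A: s1 s1 s2^-1 s2^-1 s2^-1 s2^-1 s2^-1 s1 on 3 strands has no conjugating prefix/suffix or stabilization to strip; take β = s1 s1 s2^-1 s2^-1 s2^-1 s2^-1 s2^-1 s1.
Braid B: s2 s1 s1 s2^-1 s2^-1 s2^-1 s2^-1 s2^-1 s1 s2^-1 on 3 strands reduces by inverse Markov moves (closure unchanged at each step):
  Deconjugate: the word is γ·β·γ⁻¹ with γ = s2 (prefix) and γ⁻¹ = s2^-1 (suffix); strip both.
Reduced to β = s1 s1 s2^-1 s2^-1 s2^-1 s2^-1 s2^-1 s1 on 3 strands, 8 crossings.
Both give the same β = s1 s1 s2^-1 s2^-1 s2^-1 s2^-1 s2^-1 s1 on 3 strands, so one state sum suffices:
Braid: s1 s1 s2^-1 s2^-1 s2^-1 s2^-1 s2^-1 s1 on 3 strands, 8 crossings.
Writhe w = (#positive) - (#negative) = 3 - 5 = -2.
Computing the Kauffman bracket via state sum. There are 2^8 = 256 states.
Each crossing splits two ways (0=vertical, 1=horizontal). The state's weight is A^(#A-smoothings - #B-smoothings) * d^(loops - 1).
Tabulate the states by total A-exponent and number of loops L (A-exp: L × count):
  A^8: L=6 ×1
  A^6: L=5 ×8
  A^4: L=4 ×25, L=6 ×3
  A^2: L=3 ×40, L=5 ×15, L=7 ×1
  A^0: L=2 ×35, L=4 ×30, L=6 ×5
  A^-2: L=1 ×15, L=3 ×31, L=5 ×10
  A^-4: L=2 ×18, L=4 ×10
  A^-6: L=3 ×8
  A^-8: L=4 ×1
Each group contributes A^e * Σ count * d^(L-1):
Powers of d = -A^2 - A^-2: d^2 = A^4 + 2 + A^-4; d^3 = -A^6 - 3*A^2 - 3*A^-2 - A^-6; d^4 = A^8 + 4*A^4 + 6 + 4*A^-4 + A^-8; d^5 = -A^10 - 5*A^6 - 10*A^2 - 10*A^-2 - 5*A^-6 - A^-10; d^6 = A^12 + 6*A^8 + 15*A^4 + 20 + 15*A^-4 + 6*A^-8 + A^-12.
  A^8 * (d^5) = -A^18 - 5*A^14 - 10*A^10 - 10*A^6 - 5*A^2 - A^-2
  A^6 * (8*d^4) = 8*A^14 + 32*A^10 + 48*A^6 + 32*A^2 + 8*A^-2
  A^4 * (25*d^3 + 3*d^5) = -3*A^14 - 40*A^10 - 105*A^6 - 105*A^2 - 40*A^-2 - 3*A^-6
  A^2 * (40*d^2 + 15*d^4 + d^6) = A^14 + 21*A^10 + 115*A^6 + 190*A^2 + 115*A^-2 + 21*A^-6 + A^-10
  A^0 * (35*d + 30*d^3 + 5*d^5) = -5*A^10 - 55*A^6 - 175*A^2 - 175*A^-2 - 55*A^-6 - 5*A^-10
  A^-2 * (15 + 31*d^2 + 10*d^4) = 10*A^6 + 71*A^2 + 137*A^-2 + 71*A^-6 + 10*A^-10
  A^-4 * (18*d + 10*d^3) = -10*A^2 - 48*A^-2 - 48*A^-6 - 10*A^-10
  A^-6 * (8*d^2) = 8*A^-2 + 16*A^-6 + 8*A^-10
  A^-8 * (d^3) = -A^-2 - 3*A^-6 - 3*A^-10 - A^-14
Summing the groups: <K> = -A^18 + A^14 - 2*A^10 + 3*A^6 - 2*A^2 + 3*A^-2 - A^-6 + A^-10 - A^-14
Normalise by the writhe: (-A^3)^(-w) = (-A^3)^(2) = A^6, so f(A) = A^6 * <K> = -A^24 + A^20 - 2*A^16 + 3*A^12 - 2*A^8 + 3*A^4 - 1 + A^-4 - A^-8.
Substitute A = t^(-1/4), i.e. A^e → t^(-e/4): V(t) = -t^2 + t - 1 + 3*t^-1 - 2*t^-2 + 3*t^-3 - 2*t^-4 + t^-5 - t^-6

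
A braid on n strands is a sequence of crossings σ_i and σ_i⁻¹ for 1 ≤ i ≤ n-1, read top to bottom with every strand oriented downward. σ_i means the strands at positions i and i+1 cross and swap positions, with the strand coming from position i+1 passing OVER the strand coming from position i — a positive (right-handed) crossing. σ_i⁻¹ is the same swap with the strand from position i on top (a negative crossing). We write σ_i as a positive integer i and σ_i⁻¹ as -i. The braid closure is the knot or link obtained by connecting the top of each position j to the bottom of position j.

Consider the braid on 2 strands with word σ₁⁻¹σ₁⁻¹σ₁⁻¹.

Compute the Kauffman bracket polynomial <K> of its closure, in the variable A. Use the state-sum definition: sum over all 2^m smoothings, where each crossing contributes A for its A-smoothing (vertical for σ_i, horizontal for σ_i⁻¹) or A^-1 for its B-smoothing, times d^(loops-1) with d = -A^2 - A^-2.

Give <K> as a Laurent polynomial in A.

A^7 - A^3 - A^-5

Derivation:
Braid: s1^-1 s1^-1 s1^-1 on 2 strands, 3 crossings.
Writhe w = (#positive) - (#negative) = 0 - 3 = -3.
State-sum expansion of <K>. There are 2^3 = 8 states.
Smooth each crossing (0=||, 1=⌣⌢); contribution A^(Σ sign_k(1-2s_k)) * d^(L-1).
  state 000: A-exp=-3, loops=2, term = A^-3 * d^1
  state 001: A-exp=-1, loops=1, term = A^-1 * d^0
  state 010: A-exp=-1, loops=1, term = A^-1 * d^0
  state 011: A-exp=+1, loops=2, term = A^1 * d^1
  state 100: A-exp=-1, loops=1, term = A^-1 * d^0
  state 101: A-exp=+1, loops=2, term = A^1 * d^1
  state 110: A-exp=+1, loops=2, term = A^1 * d^1
  state 111: A-exp=+3, loops=3, term = A^3 * d^2
Collect the terms by A-exponent (count of states per loop number):
Powers of d = -A^2 - A^-2: d^2 = A^4 + 2 + A^-4.
  A^3 * (d^2) = A^7 + 2*A^3 + A^-1
  A^1 * (3*d) = -3*A^3 - 3*A^-1
  A^-1 * (3) = 3*A^-1
  A^-3 * (d) = -A^-1 - A^-5
Summing the groups: <K> = A^7 - A^3 - A^-5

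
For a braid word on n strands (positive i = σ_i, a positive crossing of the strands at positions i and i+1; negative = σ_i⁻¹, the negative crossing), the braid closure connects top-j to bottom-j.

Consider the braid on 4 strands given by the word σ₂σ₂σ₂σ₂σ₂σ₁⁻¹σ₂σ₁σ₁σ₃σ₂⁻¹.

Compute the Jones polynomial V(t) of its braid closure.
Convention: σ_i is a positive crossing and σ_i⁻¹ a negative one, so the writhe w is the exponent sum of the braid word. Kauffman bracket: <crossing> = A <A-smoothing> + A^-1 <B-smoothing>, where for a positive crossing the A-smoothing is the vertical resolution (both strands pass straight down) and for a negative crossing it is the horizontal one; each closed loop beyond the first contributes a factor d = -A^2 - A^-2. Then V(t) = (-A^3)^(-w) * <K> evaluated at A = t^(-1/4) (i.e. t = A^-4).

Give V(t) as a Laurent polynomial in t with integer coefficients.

-t^9 + t^8 - 2*t^7 + 3*t^6 - 2*t^5 + 2*t^4 - t^3 + t^2

Derivation:
The presented braid s2 s2 s2 s2 s2 s1^-1 s2 s1 s1 s3 s2^-1 on 4 strands reduces by inverse Markov moves (closure unchanged at each step):
  Deconjugate: the word is γ·β·γ⁻¹ with γ = s2 (prefix) and γ⁻¹ = s2^-1 (suffix); strip both.
  Destabilize: the word has the form β·s3 where s3 occurs only as the final letter (β ∈ B_3); drop it and the last strand → 3 strands.
Reduced to β = s2 s2 s2 s2 s1^-1 s2 s1 s1 on 3 strands, 8 crossings.
Compute on β:
Braid: s2 s2 s2 s2 s1^-1 s2 s1 s1 on 3 strands, 8 crossings.
Writhe w = (#positive) - (#negative) = 7 - 1 = 6.
Enumerate smoothing states for the bracket polynomial. There are 2^8 = 256 states.
Smooth each crossing (0=||, 1=⌣⌢); contribution A^(Σ sign_k(1-2s_k)) * d^(L-1).
Tabulate the states by total A-exponent and number of loops L (A-exp: L × count):
  A^8: L=2 ×1
  A^6: L=1 ×5, L=3 ×3
  A^4: L=2 ×27, L=4 ×1
  A^2: L=1 ×18, L=3 ×38
  A^0: L=2 ×41, L=4 ×29
  A^-2: L=3 ×44, L=5 ×12
  A^-4: L=4 ×26, L=6 ×2
  A^-6: L=5 ×8
  A^-8: L=6 ×1
Each group contributes A^e * Σ count * d^(L-1):
Powers of d = -A^2 - A^-2: d^2 = A^4 + 2 + A^-4; d^3 = -A^6 - 3*A^2 - 3*A^-2 - A^-6; d^4 = A^8 + 4*A^4 + 6 + 4*A^-4 + A^-8; d^5 = -A^10 - 5*A^6 - 10*A^2 - 10*A^-2 - 5*A^-6 - A^-10.
  A^8 * (d) = -A^10 - A^6
  A^6 * (5 + 3*d^2) = 3*A^10 + 11*A^6 + 3*A^2
  A^4 * (27*d + d^3) = -A^10 - 30*A^6 - 30*A^2 - A^-2
  A^2 * (18 + 38*d^2) = 38*A^6 + 94*A^2 + 38*A^-2
  A^0 * (41*d + 29*d^3) = -29*A^6 - 128*A^2 - 128*A^-2 - 29*A^-6
  A^-2 * (44*d^2 + 12*d^4) = 12*A^6 + 92*A^2 + 160*A^-2 + 92*A^-6 + 12*A^-10
  A^-4 * (26*d^3 + 2*d^5) = -2*A^6 - 36*A^2 - 98*A^-2 - 98*A^-6 - 36*A^-10 - 2*A^-14
  A^-6 * (8*d^4) = 8*A^2 + 32*A^-2 + 48*A^-6 + 32*A^-10 + 8*A^-14
  A^-8 * (d^5) = -A^2 - 5*A^-2 - 10*A^-6 - 10*A^-10 - 5*A^-14 - A^-18
Summing the groups: <K> = A^10 - A^6 + 2*A^2 - 2*A^-2 + 3*A^-6 - 2*A^-10 + A^-14 - A^-18
Normalise by the writhe: (-A^3)^(-w) = (-A^3)^(-6) = A^-18, so f(A) = A^-18 * <K> = A^-8 - A^-12 + 2*A^-16 - 2*A^-20 + 3*A^-24 - 2*A^-28 + A^-32 - A^-36.
Substitute A = t^(-1/4), i.e. A^e → t^(-e/4): V(t) = -t^9 + t^8 - 2*t^7 + 3*t^6 - 2*t^5 + 2*t^4 - t^3 + t^2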